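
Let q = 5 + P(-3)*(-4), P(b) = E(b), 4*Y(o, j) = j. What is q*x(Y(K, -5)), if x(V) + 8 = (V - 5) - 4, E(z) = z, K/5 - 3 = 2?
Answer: -1241/4 ≈ -310.25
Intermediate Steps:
K = 25 (K = 15 + 5*2 = 15 + 10 = 25)
Y(o, j) = j/4
x(V) = -17 + V (x(V) = -8 + ((V - 5) - 4) = -8 + ((-5 + V) - 4) = -8 + (-9 + V) = -17 + V)
P(b) = b
q = 17 (q = 5 - 3*(-4) = 5 + 12 = 17)
q*x(Y(K, -5)) = 17*(-17 + (¼)*(-5)) = 17*(-17 - 5/4) = 17*(-73/4) = -1241/4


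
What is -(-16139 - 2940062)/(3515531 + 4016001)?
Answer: 2956201/7531532 ≈ 0.39251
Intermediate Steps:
-(-16139 - 2940062)/(3515531 + 4016001) = -(-2956201)/7531532 = -1*(-2956201/7531532) = 2956201/7531532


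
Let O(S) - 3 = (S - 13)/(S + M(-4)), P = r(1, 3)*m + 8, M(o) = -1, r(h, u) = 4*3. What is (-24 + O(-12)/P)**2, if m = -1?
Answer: 107584/169 ≈ 636.59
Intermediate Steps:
r(h, u) = 12
P = -4 (P = 12*(-1) + 8 = -12 + 8 = -4)
O(S) = 3 + (-13 + S)/(-1 + S) (O(S) = 3 + (S - 13)/(S - 1) = 3 + (-13 + S)/(-1 + S))
(-24 + O(-12)/P)**2 = (-24 + (4*(-4 - 12)/(-1 - 12))/(-4))**2 = (-24 + (4*(-16)/(-13))*(-1/4))**2 = (-24 + (4*(-1/13)*(-16))*(-1/4))**2 = (-24 + (64/13)*(-1/4))**2 = (-24 - 16/13)**2 = (-328/13)**2 = 107584/169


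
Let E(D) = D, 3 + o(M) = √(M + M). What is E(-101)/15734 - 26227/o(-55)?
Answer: 1237954835/1872346 + 26227*I*√110/119 ≈ 661.18 + 2311.5*I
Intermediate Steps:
o(M) = -3 + √2*√M (o(M) = -3 + √(M + M) = -3 + √(2*M) = -3 + √2*√M)
E(-101)/15734 - 26227/o(-55) = -101/15734 - 26227/(-3 + √2*√(-55)) = -101*1/15734 - 26227/(-3 + √2*(I*√55)) = -101/15734 - 26227/(-3 + I*√110)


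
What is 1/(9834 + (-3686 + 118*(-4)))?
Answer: 1/5676 ≈ 0.00017618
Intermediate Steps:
1/(9834 + (-3686 + 118*(-4))) = 1/(9834 + (-3686 - 472)) = 1/(9834 - 4158) = 1/5676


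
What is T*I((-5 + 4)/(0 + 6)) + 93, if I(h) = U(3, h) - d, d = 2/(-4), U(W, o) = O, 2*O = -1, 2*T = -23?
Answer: 93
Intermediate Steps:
T = -23/2 (T = (½)*(-23) = -23/2 ≈ -11.500)
O = -½ (O = (½)*(-1) = -½ ≈ -0.50000)
U(W, o) = -½
d = -½ (d = 2*(-¼) = -½ ≈ -0.50000)
I(h) = 0 (I(h) = -½ - 1*(-½) = -½ + ½ = 0)
T*I((-5 + 4)/(0 + 6)) + 93 = -23/2*0 + 93 = 0 + 93 = 93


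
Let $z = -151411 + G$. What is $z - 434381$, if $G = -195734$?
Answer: $-781526$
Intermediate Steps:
$z = -347145$ ($z = -151411 - 195734 = -347145$)
$z - 434381 = -347145 - 434381 = -781526$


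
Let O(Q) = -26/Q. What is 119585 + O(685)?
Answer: 81915699/685 ≈ 1.1959e+5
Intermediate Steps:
119585 + O(685) = 119585 - 26/685 = 81915699/685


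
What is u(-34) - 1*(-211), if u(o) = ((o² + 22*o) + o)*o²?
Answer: 432555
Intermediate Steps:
u(o) = o²*(o² + 23*o) (u(o) = (o² + 23*o)*o² = o²*(o² + 23*o))
u(-34) - 1*(-211) = (-34)³*(23 - 34) - 1*(-211) = -39304*(-11) + 211 = 432344 + 211 = 432555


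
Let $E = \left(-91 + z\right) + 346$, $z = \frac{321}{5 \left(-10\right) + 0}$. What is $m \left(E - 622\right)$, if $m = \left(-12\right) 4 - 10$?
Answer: $\frac{541459}{25} \approx 21658.0$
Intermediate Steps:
$z = - \frac{321}{50}$ ($z = \frac{321}{-50 + 0} = \frac{321}{-50} = 321 \left(- \frac{1}{50}\right) = - \frac{321}{50} \approx -6.42$)
$E = \frac{12429}{50}$ ($E = \left(-91 - \frac{321}{50}\right) + 346 = - \frac{4871}{50} + 346 = \frac{12429}{50} \approx 248.58$)
$m = -58$ ($m = -48 - 10 = -58$)
$m \left(E - 622\right) = - 58 \left(\frac{12429}{50} - 622\right) = \left(-58\right) \left(- \frac{18671}{50}\right) = \frac{541459}{25}$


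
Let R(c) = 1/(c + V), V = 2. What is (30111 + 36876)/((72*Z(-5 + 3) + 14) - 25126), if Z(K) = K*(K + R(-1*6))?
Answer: -66987/24788 ≈ -2.7024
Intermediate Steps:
R(c) = 1/(2 + c) (R(c) = 1/(c + 2) = 1/(2 + c))
Z(K) = K*(-1/4 + K) (Z(K) = K*(K + 1/(2 - 1*6)) = K*(K + 1/(2 - 6)) = K*(K + 1/(-4)) = K*(K - 1/4) = K*(-1/4 + K))
(30111 + 36876)/((72*Z(-5 + 3) + 14) - 25126) = (30111 + 36876)/((72*((-5 + 3)*(-1/4 + (-5 + 3))) + 14) - 25126) = 66987/((72*(-2*(-1/4 - 2)) + 14) - 25126) = 66987/((72*(-2*(-9/4)) + 14) - 25126) = 66987/((72*(9/2) + 14) - 25126) = 66987/((324 + 14) - 25126) = 66987/(338 - 25126) = 66987/(-24788) = 66987*(-1/24788) = -66987/24788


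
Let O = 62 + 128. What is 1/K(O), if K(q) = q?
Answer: 1/190 ≈ 0.0052632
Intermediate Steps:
O = 190
1/K(O) = 1/190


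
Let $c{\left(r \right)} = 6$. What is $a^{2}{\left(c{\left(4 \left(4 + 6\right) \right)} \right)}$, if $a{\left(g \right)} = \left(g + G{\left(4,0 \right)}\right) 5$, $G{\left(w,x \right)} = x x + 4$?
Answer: $2500$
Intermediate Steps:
$G{\left(w,x \right)} = 4 + x^{2}$ ($G{\left(w,x \right)} = x^{2} + 4 = 4 + x^{2}$)
$a{\left(g \right)} = 20 + 5 g$ ($a{\left(g \right)} = \left(g + \left(4 + 0^{2}\right)\right) 5 = \left(g + \left(4 + 0\right)\right) 5 = \left(g + 4\right) 5 = \left(4 + g\right) 5 = 20 + 5 g$)
$a^{2}{\left(c{\left(4 \left(4 + 6\right) \right)} \right)} = \left(20 + 5 \cdot 6\right)^{2} = \left(20 + 30\right)^{2} = 50^{2} = 2500$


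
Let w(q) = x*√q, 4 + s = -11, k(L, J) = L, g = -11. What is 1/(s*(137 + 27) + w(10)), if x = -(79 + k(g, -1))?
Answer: -123/300268 + 17*√10/1501340 ≈ -0.00037383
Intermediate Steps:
s = -15 (s = -4 - 11 = -15)
x = -68 (x = -(79 - 11) = -1*68 = -68)
w(q) = -68*√q
1/(s*(137 + 27) + w(10)) = 1/(-15*(137 + 27) - 68*√10) = 1/(-15*164 - 68*√10) = 1/(-2460 - 68*√10)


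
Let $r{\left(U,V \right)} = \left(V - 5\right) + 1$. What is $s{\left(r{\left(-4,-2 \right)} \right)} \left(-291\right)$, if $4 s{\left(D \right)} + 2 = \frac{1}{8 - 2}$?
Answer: $\frac{1067}{8} \approx 133.38$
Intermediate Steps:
$r{\left(U,V \right)} = -4 + V$ ($r{\left(U,V \right)} = \left(-5 + V\right) + 1 = -4 + V$)
$s{\left(D \right)} = - \frac{11}{24}$ ($s{\left(D \right)} = - \frac{1}{2} + \frac{1}{4 \left(8 - 2\right)} = - \frac{1}{2} + \frac{1}{4 \cdot 6} = - \frac{1}{2} + \frac{1}{4} \cdot \frac{1}{6} = - \frac{1}{2} + \frac{1}{24} = - \frac{11}{24}$)
$s{\left(r{\left(-4,-2 \right)} \right)} \left(-291\right) = \left(- \frac{11}{24}\right) \left(-291\right) = \frac{1067}{8}$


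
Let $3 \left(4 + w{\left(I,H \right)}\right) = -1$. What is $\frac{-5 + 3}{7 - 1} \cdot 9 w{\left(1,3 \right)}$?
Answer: $13$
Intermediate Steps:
$w{\left(I,H \right)} = - \frac{13}{3}$ ($w{\left(I,H \right)} = -4 + \frac{1}{3} \left(-1\right) = -4 - \frac{1}{3} = - \frac{13}{3}$)
$\frac{-5 + 3}{7 - 1} \cdot 9 w{\left(1,3 \right)} = \frac{-5 + 3}{7 - 1} \cdot 9 \left(- \frac{13}{3}\right) = - \frac{2}{6} \cdot 9 \left(- \frac{13}{3}\right) = \left(-2\right) \frac{1}{6} \cdot 9 \left(- \frac{13}{3}\right) = \left(- \frac{1}{3}\right) 9 \left(- \frac{13}{3}\right) = \left(-3\right) \left(- \frac{13}{3}\right) = 13$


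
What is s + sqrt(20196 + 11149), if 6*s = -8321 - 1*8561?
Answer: -8441/3 + sqrt(31345) ≈ -2636.6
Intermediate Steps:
s = -8441/3 (s = (-8321 - 1*8561)/6 = (-8321 - 8561)/6 = (1/6)*(-16882) = -8441/3 ≈ -2813.7)
s + sqrt(20196 + 11149) = -8441/3 + sqrt(20196 + 11149) = -8441/3 + sqrt(31345)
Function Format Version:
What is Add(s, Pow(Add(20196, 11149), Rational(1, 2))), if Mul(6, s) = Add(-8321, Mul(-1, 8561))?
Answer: Add(Rational(-8441, 3), Pow(31345, Rational(1, 2))) ≈ -2636.6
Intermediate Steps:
s = Rational(-8441, 3) (s = Mul(Rational(1, 6), Add(-8321, Mul(-1, 8561))) = Mul(Rational(1, 6), Add(-8321, -8561)) = Mul(Rational(1, 6), -16882) = Rational(-8441, 3) ≈ -2813.7)
Add(s, Pow(Add(20196, 11149), Rational(1, 2))) = Add(Rational(-8441, 3), Pow(Add(20196, 11149), Rational(1, 2))) = Add(Rational(-8441, 3), Pow(31345, Rational(1, 2)))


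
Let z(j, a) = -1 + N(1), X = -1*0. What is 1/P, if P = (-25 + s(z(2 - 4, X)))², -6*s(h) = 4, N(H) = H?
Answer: 9/5929 ≈ 0.0015180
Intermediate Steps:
X = 0
z(j, a) = 0 (z(j, a) = -1 + 1 = 0)
s(h) = -⅔ (s(h) = -⅙*4 = -⅔)
P = 5929/9 (P = (-25 - ⅔)² = (-77/3)² = 5929/9 ≈ 658.78)
1/P = 1/(5929/9) = 9/5929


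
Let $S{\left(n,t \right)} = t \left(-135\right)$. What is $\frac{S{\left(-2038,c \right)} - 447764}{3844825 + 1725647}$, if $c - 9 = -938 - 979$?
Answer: $- \frac{23773}{696309} \approx -0.034141$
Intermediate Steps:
$c = -1908$ ($c = 9 - 1917 = -1908$)
$S{\left(n,t \right)} = - 135 t$
$\frac{S{\left(-2038,c \right)} - 447764}{3844825 + 1725647} = \frac{\left(-135\right) \left(-1908\right) - 447764}{3844825 + 1725647} = \frac{257580 - 447764}{5570472} = \left(-190184\right) \frac{1}{5570472} = - \frac{23773}{696309}$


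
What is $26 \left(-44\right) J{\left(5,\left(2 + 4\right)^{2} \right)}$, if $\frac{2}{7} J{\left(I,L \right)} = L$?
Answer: $-144144$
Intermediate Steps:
$J{\left(I,L \right)} = \frac{7 L}{2}$
$26 \left(-44\right) J{\left(5,\left(2 + 4\right)^{2} \right)} = 26 \left(-44\right) \frac{7 \left(2 + 4\right)^{2}}{2} = - 1144 \frac{7 \cdot 6^{2}}{2} = - 1144 \cdot \frac{7}{2} \cdot 36 = \left(-1144\right) 126 = -144144$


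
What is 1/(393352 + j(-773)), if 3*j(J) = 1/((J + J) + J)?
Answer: 6957/2736549863 ≈ 2.5423e-6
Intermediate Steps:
j(J) = 1/(9*J) (j(J) = 1/(3*((J + J) + J)) = 1/(3*(2*J + J)) = 1/(3*((3*J))) = (1/(3*J))/3 = 1/(9*J))
1/(393352 + j(-773)) = 1/(393352 + (1/9)/(-773)) = 1/(393352 + (1/9)*(-1/773)) = 1/(393352 - 1/6957) = 1/(2736549863/6957) = 6957/2736549863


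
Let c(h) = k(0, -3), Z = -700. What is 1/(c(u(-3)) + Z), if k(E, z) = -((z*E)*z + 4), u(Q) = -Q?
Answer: -1/704 ≈ -0.0014205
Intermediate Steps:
k(E, z) = -4 - E*z**2 (k(E, z) = -((E*z)*z + 4) = -(E*z**2 + 4) = -(4 + E*z**2) = -4 - E*z**2)
c(h) = -4 (c(h) = -4 - 1*0*(-3)**2 = -4 - 1*0*9 = -4 + 0 = -4)
1/(c(u(-3)) + Z) = 1/(-4 - 700) = 1/(-704) = -1/704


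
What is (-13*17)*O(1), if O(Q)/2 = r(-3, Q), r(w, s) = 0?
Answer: 0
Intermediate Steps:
O(Q) = 0 (O(Q) = 2*0 = 0)
(-13*17)*O(1) = -13*17*0 = -221*0 = 0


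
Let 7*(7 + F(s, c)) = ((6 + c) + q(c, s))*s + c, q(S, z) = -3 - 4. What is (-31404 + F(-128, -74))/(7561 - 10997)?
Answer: 210351/24052 ≈ 8.7457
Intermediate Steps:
q(S, z) = -7
F(s, c) = -7 + c/7 + s*(-1 + c)/7 (F(s, c) = -7 + (((6 + c) - 7)*s + c)/7 = -7 + ((-1 + c)*s + c)/7 = -7 + (s*(-1 + c) + c)/7 = -7 + (c + s*(-1 + c))/7 = -7 + (c/7 + s*(-1 + c)/7) = -7 + c/7 + s*(-1 + c)/7)
(-31404 + F(-128, -74))/(7561 - 10997) = (-31404 + (-7 - 1/7*(-128) + (1/7)*(-74) + (1/7)*(-74)*(-128)))/(7561 - 10997) = (-31404 + (-7 + 128/7 - 74/7 + 9472/7))/(-3436) = (-31404 + 9477/7)*(-1/3436) = -210351/7*(-1/3436) = 210351/24052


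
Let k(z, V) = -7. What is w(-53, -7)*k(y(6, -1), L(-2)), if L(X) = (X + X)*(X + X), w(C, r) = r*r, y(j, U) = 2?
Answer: -343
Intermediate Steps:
w(C, r) = r²
L(X) = 4*X² (L(X) = (2*X)*(2*X) = 4*X²)
w(-53, -7)*k(y(6, -1), L(-2)) = (-7)²*(-7) = 49*(-7) = -343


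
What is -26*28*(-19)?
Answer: 13832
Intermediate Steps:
-26*28*(-19) = -728*(-19) = 13832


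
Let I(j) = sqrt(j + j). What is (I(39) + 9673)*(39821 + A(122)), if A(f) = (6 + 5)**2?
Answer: 386358966 + 39942*sqrt(78) ≈ 3.8671e+8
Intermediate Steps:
A(f) = 121 (A(f) = 11**2 = 121)
I(j) = sqrt(2)*sqrt(j) (I(j) = sqrt(2*j) = sqrt(2)*sqrt(j))
(I(39) + 9673)*(39821 + A(122)) = (sqrt(2)*sqrt(39) + 9673)*(39821 + 121) = (sqrt(78) + 9673)*39942 = (9673 + sqrt(78))*39942 = 386358966 + 39942*sqrt(78)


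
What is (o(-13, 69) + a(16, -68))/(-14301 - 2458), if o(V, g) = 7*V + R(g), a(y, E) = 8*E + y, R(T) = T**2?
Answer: -4142/16759 ≈ -0.24715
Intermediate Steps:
a(y, E) = y + 8*E
o(V, g) = g**2 + 7*V (o(V, g) = 7*V + g**2 = g**2 + 7*V)
(o(-13, 69) + a(16, -68))/(-14301 - 2458) = ((69**2 + 7*(-13)) + (16 + 8*(-68)))/(-14301 - 2458) = ((4761 - 91) + (16 - 544))/(-16759) = (4670 - 528)*(-1/16759) = 4142*(-1/16759) = -4142/16759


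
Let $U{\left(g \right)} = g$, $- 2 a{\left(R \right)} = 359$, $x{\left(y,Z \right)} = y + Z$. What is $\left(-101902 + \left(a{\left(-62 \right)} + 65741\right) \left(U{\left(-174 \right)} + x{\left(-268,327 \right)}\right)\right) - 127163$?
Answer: $- \frac{15537275}{2} \approx -7.7686 \cdot 10^{6}$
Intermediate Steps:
$x{\left(y,Z \right)} = Z + y$
$a{\left(R \right)} = - \frac{359}{2}$ ($a{\left(R \right)} = \left(- \frac{1}{2}\right) 359 = - \frac{359}{2}$)
$\left(-101902 + \left(a{\left(-62 \right)} + 65741\right) \left(U{\left(-174 \right)} + x{\left(-268,327 \right)}\right)\right) - 127163 = \left(-101902 + \left(- \frac{359}{2} + 65741\right) \left(-174 + \left(327 - 268\right)\right)\right) - 127163 = \left(-101902 + \frac{131123 \left(-174 + 59\right)}{2}\right) - 127163 = \left(-101902 + \frac{131123}{2} \left(-115\right)\right) - 127163 = \left(-101902 - \frac{15079145}{2}\right) - 127163 = - \frac{15282949}{2} - 127163 = - \frac{15537275}{2}$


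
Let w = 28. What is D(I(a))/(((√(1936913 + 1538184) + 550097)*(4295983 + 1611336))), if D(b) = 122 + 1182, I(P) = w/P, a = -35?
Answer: 89665811/223446729439091191 - 163*√3475097/223446729439091191 ≈ 3.9992e-10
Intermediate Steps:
I(P) = 28/P
D(b) = 1304
D(I(a))/(((√(1936913 + 1538184) + 550097)*(4295983 + 1611336))) = 1304/(((√(1936913 + 1538184) + 550097)*(4295983 + 1611336))) = 1304/(((√3475097 + 550097)*5907319)) = 1304/(((550097 + √3475097)*5907319)) = 1304/(3249598459943 + 5907319*√3475097)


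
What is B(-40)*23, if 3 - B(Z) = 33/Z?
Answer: 3519/40 ≈ 87.975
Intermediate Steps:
B(Z) = 3 - 33/Z
B(-40)*23 = (3 - 33/(-40))*23 = (3 - 33*(-1/40))*23 = (3 + 33/40)*23 = (153/40)*23 = 3519/40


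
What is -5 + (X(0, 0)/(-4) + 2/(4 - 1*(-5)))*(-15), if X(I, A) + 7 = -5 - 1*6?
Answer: -455/6 ≈ -75.833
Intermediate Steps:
X(I, A) = -18 (X(I, A) = -7 + (-5 - 1*6) = -7 + (-5 - 6) = -7 - 11 = -18)
-5 + (X(0, 0)/(-4) + 2/(4 - 1*(-5)))*(-15) = -5 + (-18/(-4) + 2/(4 - 1*(-5)))*(-15) = -5 + (-18*(-¼) + 2/(4 + 5))*(-15) = -5 + (9/2 + 2/9)*(-15) = -5 + (85/18)*(-15) = -5 - 425/6 = -455/6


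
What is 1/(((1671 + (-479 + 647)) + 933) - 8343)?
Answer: -1/5571 ≈ -0.00017950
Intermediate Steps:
1/(((1671 + (-479 + 647)) + 933) - 8343) = 1/(((1671 + 168) + 933) - 8343) = 1/((1839 + 933) - 8343) = 1/(2772 - 8343) = 1/(-5571) = -1/5571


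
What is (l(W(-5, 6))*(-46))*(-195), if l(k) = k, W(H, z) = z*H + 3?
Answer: -242190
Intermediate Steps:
W(H, z) = 3 + H*z (W(H, z) = H*z + 3 = 3 + H*z)
(l(W(-5, 6))*(-46))*(-195) = ((3 - 5*6)*(-46))*(-195) = ((3 - 30)*(-46))*(-195) = -27*(-46)*(-195) = 1242*(-195) = -242190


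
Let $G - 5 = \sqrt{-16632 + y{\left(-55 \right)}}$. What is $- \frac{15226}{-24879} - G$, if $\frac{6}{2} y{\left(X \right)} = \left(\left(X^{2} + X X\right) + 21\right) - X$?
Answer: $- \frac{109169}{24879} - i \sqrt{14590} \approx -4.388 - 120.79 i$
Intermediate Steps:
$y{\left(X \right)} = 7 - \frac{X}{3} + \frac{2 X^{2}}{3}$ ($y{\left(X \right)} = \frac{\left(\left(X^{2} + X X\right) + 21\right) - X}{3} = \frac{\left(\left(X^{2} + X^{2}\right) + 21\right) - X}{3} = \frac{\left(2 X^{2} + 21\right) - X}{3} = \frac{\left(21 + 2 X^{2}\right) - X}{3} = \frac{21 - X + 2 X^{2}}{3} = 7 - \frac{X}{3} + \frac{2 X^{2}}{3}$)
$G = 5 + i \sqrt{14590}$ ($G = 5 + \sqrt{-16632 + \left(7 - - \frac{55}{3} + \frac{2 \left(-55\right)^{2}}{3}\right)} = 5 + \sqrt{-16632 + \left(7 + \frac{55}{3} + \frac{2}{3} \cdot 3025\right)} = 5 + \sqrt{-16632 + \left(7 + \frac{55}{3} + \frac{6050}{3}\right)} = 5 + \sqrt{-16632 + 2042} = 5 + \sqrt{-14590} = 5 + i \sqrt{14590} \approx 5.0 + 120.79 i$)
$- \frac{15226}{-24879} - G = - \frac{15226}{-24879} - \left(5 + i \sqrt{14590}\right) = \left(-15226\right) \left(- \frac{1}{24879}\right) - \left(5 + i \sqrt{14590}\right) = \frac{15226}{24879} - \left(5 + i \sqrt{14590}\right) = - \frac{109169}{24879} - i \sqrt{14590}$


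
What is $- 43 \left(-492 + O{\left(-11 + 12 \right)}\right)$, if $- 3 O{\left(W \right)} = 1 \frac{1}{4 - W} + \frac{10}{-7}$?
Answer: $\frac{1331839}{63} \approx 21140.0$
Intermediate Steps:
$O{\left(W \right)} = \frac{10}{21} - \frac{1}{3 \left(4 - W\right)}$ ($O{\left(W \right)} = - \frac{1 \frac{1}{4 - W} + \frac{10}{-7}}{3} = - \frac{\frac{1}{4 - W} + 10 \left(- \frac{1}{7}\right)}{3} = - \frac{\frac{1}{4 - W} - \frac{10}{7}}{3} = - \frac{- \frac{10}{7} + \frac{1}{4 - W}}{3} = \frac{10}{21} - \frac{1}{3 \left(4 - W\right)}$)
$- 43 \left(-492 + O{\left(-11 + 12 \right)}\right) = - 43 \left(-492 + \frac{-33 + 10 \left(-11 + 12\right)}{21 \left(-4 + \left(-11 + 12\right)\right)}\right) = - 43 \left(-492 + \frac{-33 + 10 \cdot 1}{21 \left(-4 + 1\right)}\right) = - 43 \left(-492 + \frac{-33 + 10}{21 \left(-3\right)}\right) = - 43 \left(-492 + \frac{1}{21} \left(- \frac{1}{3}\right) \left(-23\right)\right) = - 43 \left(-492 + \frac{23}{63}\right) = \left(-43\right) \left(- \frac{30973}{63}\right) = \frac{1331839}{63}$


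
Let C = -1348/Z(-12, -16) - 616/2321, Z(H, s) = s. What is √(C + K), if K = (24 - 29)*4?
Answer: √11394633/422 ≈ 7.9990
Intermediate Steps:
K = -20 (K = -5*4 = -20)
C = 70883/844 (C = -1348/(-16) - 616/2321 = -1348*(-1/16) - 616*1/2321 = 337/4 - 56/211 = 70883/844 ≈ 83.985)
√(C + K) = √(70883/844 - 20) = √(54003/844) = √11394633/422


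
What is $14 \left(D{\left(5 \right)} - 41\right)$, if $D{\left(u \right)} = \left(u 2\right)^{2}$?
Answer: $826$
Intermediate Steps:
$D{\left(u \right)} = 4 u^{2}$ ($D{\left(u \right)} = \left(2 u\right)^{2} = 4 u^{2}$)
$14 \left(D{\left(5 \right)} - 41\right) = 14 \left(4 \cdot 5^{2} - 41\right) = 14 \left(4 \cdot 25 - 41\right) = 14 \left(100 - 41\right) = 14 \cdot 59 = 826$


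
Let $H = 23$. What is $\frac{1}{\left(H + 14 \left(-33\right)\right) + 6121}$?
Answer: $\frac{1}{5682} \approx 0.00017599$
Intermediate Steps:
$\frac{1}{\left(H + 14 \left(-33\right)\right) + 6121} = \frac{1}{\left(23 + 14 \left(-33\right)\right) + 6121} = \frac{1}{\left(23 - 462\right) + 6121} = \frac{1}{-439 + 6121} = \frac{1}{5682}$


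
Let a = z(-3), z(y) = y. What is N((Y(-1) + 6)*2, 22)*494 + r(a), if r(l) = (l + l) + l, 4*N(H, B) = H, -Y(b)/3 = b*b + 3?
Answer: -1491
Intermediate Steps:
Y(b) = -9 - 3*b² (Y(b) = -3*(b*b + 3) = -3*(b² + 3) = -3*(3 + b²) = -9 - 3*b²)
N(H, B) = H/4
a = -3
r(l) = 3*l (r(l) = 2*l + l = 3*l)
N((Y(-1) + 6)*2, 22)*494 + r(a) = ((((-9 - 3*(-1)²) + 6)*2)/4)*494 + 3*(-3) = ((((-9 - 3*1) + 6)*2)/4)*494 - 9 = ((((-9 - 3) + 6)*2)/4)*494 - 9 = (((-12 + 6)*2)/4)*494 - 9 = ((-6*2)/4)*494 - 9 = ((¼)*(-12))*494 - 9 = -3*494 - 9 = -1482 - 9 = -1491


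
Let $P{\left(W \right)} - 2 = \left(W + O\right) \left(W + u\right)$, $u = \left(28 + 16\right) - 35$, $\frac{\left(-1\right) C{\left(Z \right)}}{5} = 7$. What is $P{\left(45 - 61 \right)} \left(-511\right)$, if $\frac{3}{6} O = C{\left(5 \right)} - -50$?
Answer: $49056$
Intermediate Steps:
$C{\left(Z \right)} = -35$ ($C{\left(Z \right)} = \left(-5\right) 7 = -35$)
$u = 9$ ($u = 44 - 35 = 9$)
$O = 30$ ($O = 2 \left(-35 - -50\right) = 2 \left(-35 + 50\right) = 2 \cdot 15 = 30$)
$P{\left(W \right)} = 2 + \left(9 + W\right) \left(30 + W\right)$ ($P{\left(W \right)} = 2 + \left(W + 30\right) \left(W + 9\right) = 2 + \left(30 + W\right) \left(9 + W\right) = 2 + \left(9 + W\right) \left(30 + W\right)$)
$P{\left(45 - 61 \right)} \left(-511\right) = \left(272 + \left(45 - 61\right)^{2} + 39 \left(45 - 61\right)\right) \left(-511\right) = \left(272 + \left(-16\right)^{2} + 39 \left(-16\right)\right) \left(-511\right) = \left(272 + 256 - 624\right) \left(-511\right) = \left(-96\right) \left(-511\right) = 49056$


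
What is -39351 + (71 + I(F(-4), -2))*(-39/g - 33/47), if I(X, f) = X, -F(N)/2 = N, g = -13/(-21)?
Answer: -2086023/47 ≈ -44383.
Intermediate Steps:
g = 13/21 (g = -13*(-1/21) = 13/21 ≈ 0.61905)
F(N) = -2*N
-39351 + (71 + I(F(-4), -2))*(-39/g - 33/47) = -39351 + (71 - 2*(-4))*(-39/13/21 - 33/47) = -39351 + (71 + 8)*(-39*21/13 - 33*1/47) = -39351 + 79*(-63 - 33/47) = -39351 + 79*(-2994/47) = -39351 - 236526/47 = -2086023/47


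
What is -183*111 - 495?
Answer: -20808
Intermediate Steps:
-183*111 - 495 = -20313 - 495 = -20808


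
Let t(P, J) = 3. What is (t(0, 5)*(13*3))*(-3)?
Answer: -351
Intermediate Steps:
(t(0, 5)*(13*3))*(-3) = (3*(13*3))*(-3) = (3*39)*(-3) = 117*(-3) = -351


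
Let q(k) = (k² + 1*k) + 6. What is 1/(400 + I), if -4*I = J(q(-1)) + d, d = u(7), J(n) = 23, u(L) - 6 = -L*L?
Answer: 1/405 ≈ 0.0024691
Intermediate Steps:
u(L) = 6 - L² (u(L) = 6 - L*L = 6 - L²)
q(k) = 6 + k + k² (q(k) = (k² + k) + 6 = (k + k²) + 6 = 6 + k + k²)
d = -43 (d = 6 - 1*7² = 6 - 1*49 = 6 - 49 = -43)
I = 5 (I = -(23 - 43)/4 = -¼*(-20) = 5)
1/(400 + I) = 1/(400 + 5) = 1/405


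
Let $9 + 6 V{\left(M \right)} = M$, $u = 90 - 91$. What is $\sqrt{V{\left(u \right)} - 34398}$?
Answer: $\frac{i \sqrt{309597}}{3} \approx 185.47 i$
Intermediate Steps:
$u = -1$ ($u = 90 - 91 = -1$)
$V{\left(M \right)} = - \frac{3}{2} + \frac{M}{6}$
$\sqrt{V{\left(u \right)} - 34398} = \sqrt{\left(- \frac{3}{2} + \frac{1}{6} \left(-1\right)\right) - 34398} = \sqrt{\left(- \frac{3}{2} - \frac{1}{6}\right) - 34398} = \sqrt{- \frac{5}{3} - 34398} = \sqrt{- \frac{103199}{3}} = \frac{i \sqrt{309597}}{3}$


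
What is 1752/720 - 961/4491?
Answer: 99671/44910 ≈ 2.2193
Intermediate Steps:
1752/720 - 961/4491 = 1752*(1/720) - 961*1/4491 = 73/30 - 961/4491 = 99671/44910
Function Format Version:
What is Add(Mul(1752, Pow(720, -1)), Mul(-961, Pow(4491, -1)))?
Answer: Rational(99671, 44910) ≈ 2.2193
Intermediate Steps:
Add(Mul(1752, Pow(720, -1)), Mul(-961, Pow(4491, -1))) = Add(Mul(1752, Rational(1, 720)), Mul(-961, Rational(1, 4491))) = Add(Rational(73, 30), Rational(-961, 4491)) = Rational(99671, 44910)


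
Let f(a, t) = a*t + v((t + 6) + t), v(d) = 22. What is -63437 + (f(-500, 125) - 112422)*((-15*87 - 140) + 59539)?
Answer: -10160704037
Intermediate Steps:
f(a, t) = 22 + a*t (f(a, t) = a*t + 22 = 22 + a*t)
-63437 + (f(-500, 125) - 112422)*((-15*87 - 140) + 59539) = -63437 + ((22 - 500*125) - 112422)*((-15*87 - 140) + 59539) = -63437 + ((22 - 62500) - 112422)*((-1305 - 140) + 59539) = -63437 + (-62478 - 112422)*(-1445 + 59539) = -63437 - 174900*58094 = -63437 - 10160640600 = -10160704037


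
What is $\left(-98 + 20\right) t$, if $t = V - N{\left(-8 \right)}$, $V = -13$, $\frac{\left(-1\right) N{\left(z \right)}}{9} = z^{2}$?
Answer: $-43914$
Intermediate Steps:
$N{\left(z \right)} = - 9 z^{2}$
$t = 563$ ($t = -13 - - 9 \left(-8\right)^{2} = -13 - \left(-9\right) 64 = -13 - -576 = -13 + 576 = 563$)
$\left(-98 + 20\right) t = \left(-98 + 20\right) 563 = \left(-78\right) 563 = -43914$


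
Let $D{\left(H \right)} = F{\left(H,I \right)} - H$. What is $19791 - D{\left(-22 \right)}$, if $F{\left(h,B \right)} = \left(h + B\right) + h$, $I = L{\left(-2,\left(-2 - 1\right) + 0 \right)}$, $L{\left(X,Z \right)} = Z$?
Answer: $19816$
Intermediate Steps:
$I = -3$ ($I = \left(-2 - 1\right) + 0 = -3 + 0 = -3$)
$F{\left(h,B \right)} = B + 2 h$ ($F{\left(h,B \right)} = \left(B + h\right) + h = B + 2 h$)
$D{\left(H \right)} = -3 + H$ ($D{\left(H \right)} = \left(-3 + 2 H\right) - H = -3 + H$)
$19791 - D{\left(-22 \right)} = 19791 - \left(-3 - 22\right) = 19791 - -25 = 19791 + 25 = 19816$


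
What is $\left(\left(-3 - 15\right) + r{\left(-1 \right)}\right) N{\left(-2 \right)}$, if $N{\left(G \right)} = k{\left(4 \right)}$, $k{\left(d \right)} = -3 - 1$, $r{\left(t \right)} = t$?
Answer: $76$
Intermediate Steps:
$k{\left(d \right)} = -4$ ($k{\left(d \right)} = -3 - 1 = -4$)
$N{\left(G \right)} = -4$
$\left(\left(-3 - 15\right) + r{\left(-1 \right)}\right) N{\left(-2 \right)} = \left(\left(-3 - 15\right) - 1\right) \left(-4\right) = \left(-18 - 1\right) \left(-4\right) = \left(-19\right) \left(-4\right) = 76$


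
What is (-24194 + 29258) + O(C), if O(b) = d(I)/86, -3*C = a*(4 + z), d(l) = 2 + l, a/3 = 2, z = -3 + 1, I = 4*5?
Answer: 217763/43 ≈ 5064.3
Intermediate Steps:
I = 20
z = -2
a = 6 (a = 3*2 = 6)
C = -4 (C = -2*(4 - 2) = -2*2 = -1/3*12 = -4)
O(b) = 11/43 (O(b) = (2 + 20)/86 = 22*(1/86) = 11/43)
(-24194 + 29258) + O(C) = (-24194 + 29258) + 11/43 = 5064 + 11/43 = 217763/43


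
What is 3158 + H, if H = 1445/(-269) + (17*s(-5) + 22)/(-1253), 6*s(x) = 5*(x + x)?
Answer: 3187942834/1011171 ≈ 3152.7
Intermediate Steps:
s(x) = 5*x/3 (s(x) = (5*(x + x))/6 = (5*(2*x))/6 = (10*x)/6 = 5*x/3)
H = -5335184/1011171 (H = 1445/(-269) + (17*((5/3)*(-5)) + 22)/(-1253) = 1445*(-1/269) + (17*(-25/3) + 22)*(-1/1253) = -1445/269 + (-425/3 + 22)*(-1/1253) = -1445/269 - 359/3*(-1/1253) = -1445/269 + 359/3759 = -5335184/1011171 ≈ -5.2762)
3158 + H = 3158 - 5335184/1011171 = 3187942834/1011171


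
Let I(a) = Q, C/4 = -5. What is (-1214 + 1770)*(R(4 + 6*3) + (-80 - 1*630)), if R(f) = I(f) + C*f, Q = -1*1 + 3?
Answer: -638288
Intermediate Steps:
C = -20 (C = 4*(-5) = -20)
Q = 2 (Q = -1 + 3 = 2)
I(a) = 2
R(f) = 2 - 20*f
(-1214 + 1770)*(R(4 + 6*3) + (-80 - 1*630)) = (-1214 + 1770)*((2 - 20*(4 + 6*3)) + (-80 - 1*630)) = 556*((2 - 20*(4 + 18)) + (-80 - 630)) = 556*((2 - 20*22) - 710) = 556*((2 - 440) - 710) = 556*(-438 - 710) = 556*(-1148) = -638288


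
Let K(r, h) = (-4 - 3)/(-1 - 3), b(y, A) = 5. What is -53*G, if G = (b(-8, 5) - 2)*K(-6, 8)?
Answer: -1113/4 ≈ -278.25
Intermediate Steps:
K(r, h) = 7/4 (K(r, h) = -7/(-4) = -7*(-¼) = 7/4)
G = 21/4 (G = (5 - 2)*(7/4) = 3*(7/4) = 21/4 ≈ 5.2500)
-53*G = -53*21/4 = -1113/4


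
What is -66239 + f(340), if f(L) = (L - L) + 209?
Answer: -66030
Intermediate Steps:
f(L) = 209 (f(L) = 0 + 209 = 209)
-66239 + f(340) = -66239 + 209 = -66030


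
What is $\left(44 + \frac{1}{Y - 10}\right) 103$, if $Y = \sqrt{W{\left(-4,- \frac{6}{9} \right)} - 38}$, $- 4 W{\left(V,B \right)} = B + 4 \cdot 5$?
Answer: $\frac{3877744}{857} - \frac{103 i \sqrt{1542}}{857} \approx 4524.8 - 4.7195 i$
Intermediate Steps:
$W{\left(V,B \right)} = -5 - \frac{B}{4}$ ($W{\left(V,B \right)} = - \frac{B + 4 \cdot 5}{4} = - \frac{B + 20}{4} = - \frac{20 + B}{4} = -5 - \frac{B}{4}$)
$Y = \frac{i \sqrt{1542}}{6}$ ($Y = \sqrt{\left(-5 - \frac{\left(-6\right) \frac{1}{9}}{4}\right) - 38} = \sqrt{\left(-5 - - \frac{1}{6}\right) - 38} = \sqrt{\left(-5 + \frac{1}{6}\right) - 38} = \sqrt{- \frac{29}{6} - 38} = \sqrt{- \frac{257}{6}} = \frac{i \sqrt{1542}}{6} \approx 6.5447 i$)
$\left(44 + \frac{1}{Y - 10}\right) 103 = \left(44 + \frac{1}{\frac{i \sqrt{1542}}{6} - 10}\right) 103 = \left(44 + \frac{1}{-10 + \frac{i \sqrt{1542}}{6}}\right) 103 = 4532 + \frac{103}{-10 + \frac{i \sqrt{1542}}{6}}$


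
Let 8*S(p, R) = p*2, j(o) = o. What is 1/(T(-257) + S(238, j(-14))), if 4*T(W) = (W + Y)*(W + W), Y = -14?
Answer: 1/34883 ≈ 2.8667e-5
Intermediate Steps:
T(W) = W*(-14 + W)/2 (T(W) = ((W - 14)*(W + W))/4 = ((-14 + W)*(2*W))/4 = (2*W*(-14 + W))/4 = W*(-14 + W)/2)
S(p, R) = p/4 (S(p, R) = (p*2)/8 = (2*p)/8 = p/4)
1/(T(-257) + S(238, j(-14))) = 1/((1/2)*(-257)*(-14 - 257) + (1/4)*238) = 1/((1/2)*(-257)*(-271) + 119/2) = 1/(69647/2 + 119/2) = 1/34883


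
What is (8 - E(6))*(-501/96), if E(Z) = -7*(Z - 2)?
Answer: -1503/8 ≈ -187.88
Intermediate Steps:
E(Z) = 14 - 7*Z (E(Z) = -7*(-2 + Z) = 14 - 7*Z)
(8 - E(6))*(-501/96) = (8 - (14 - 7*6))*(-501/96) = (8 - (14 - 42))*(-501*1/96) = (8 - 1*(-28))*(-167/32) = (8 + 28)*(-167/32) = 36*(-167/32) = -1503/8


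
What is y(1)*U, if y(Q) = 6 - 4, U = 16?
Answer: 32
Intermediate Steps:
y(Q) = 2
y(1)*U = 2*16 = 32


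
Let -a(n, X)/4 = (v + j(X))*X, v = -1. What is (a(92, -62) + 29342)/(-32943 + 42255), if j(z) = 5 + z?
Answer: 2493/1552 ≈ 1.6063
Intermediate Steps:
a(n, X) = -4*X*(4 + X) (a(n, X) = -4*(-1 + (5 + X))*X = -4*(4 + X)*X = -4*X*(4 + X))
(a(92, -62) + 29342)/(-32943 + 42255) = (-4*(-62)*(4 - 62) + 29342)/(-32943 + 42255) = (-4*(-62)*(-58) + 29342)/9312 = (-14384 + 29342)*(1/9312) = 14958*(1/9312) = 2493/1552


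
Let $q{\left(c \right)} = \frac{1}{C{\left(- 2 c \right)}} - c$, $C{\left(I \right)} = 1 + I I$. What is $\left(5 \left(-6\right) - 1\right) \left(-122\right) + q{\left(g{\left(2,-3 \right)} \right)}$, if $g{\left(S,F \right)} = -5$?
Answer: $\frac{382488}{101} \approx 3787.0$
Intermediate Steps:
$C{\left(I \right)} = 1 + I^{2}$
$q{\left(c \right)} = \frac{1}{1 + 4 c^{2}} - c$ ($q{\left(c \right)} = \frac{1}{1 + \left(- 2 c\right)^{2}} - c = \frac{1}{1 + 4 c^{2}} - c$)
$\left(5 \left(-6\right) - 1\right) \left(-122\right) + q{\left(g{\left(2,-3 \right)} \right)} = \left(5 \left(-6\right) - 1\right) \left(-122\right) + \frac{1 - -5 - 4 \left(-5\right)^{3}}{1 + 4 \left(-5\right)^{2}} = \left(-30 - 1\right) \left(-122\right) + \frac{1 + 5 - -500}{1 + 4 \cdot 25} = \left(-31\right) \left(-122\right) + \frac{1 + 5 + 500}{1 + 100} = 3782 + \frac{1}{101} \cdot 506 = 3782 + \frac{506}{101} = \frac{382488}{101}$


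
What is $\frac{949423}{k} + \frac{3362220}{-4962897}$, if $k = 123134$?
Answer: $\frac{477542773439}{67900151022} \approx 7.033$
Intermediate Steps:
$\frac{949423}{k} + \frac{3362220}{-4962897} = \frac{949423}{123134} + \frac{3362220}{-4962897} = 949423 \cdot \frac{1}{123134} + 3362220 \left(- \frac{1}{4962897}\right) = \frac{949423}{123134} - \frac{373580}{551433} = \frac{477542773439}{67900151022}$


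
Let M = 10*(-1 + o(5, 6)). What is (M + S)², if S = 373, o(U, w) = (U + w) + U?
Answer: 273529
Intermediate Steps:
o(U, w) = w + 2*U
M = 150 (M = 10*(-1 + (6 + 2*5)) = 10*(-1 + (6 + 10)) = 10*(-1 + 16) = 10*15 = 150)
(M + S)² = (150 + 373)² = 523² = 273529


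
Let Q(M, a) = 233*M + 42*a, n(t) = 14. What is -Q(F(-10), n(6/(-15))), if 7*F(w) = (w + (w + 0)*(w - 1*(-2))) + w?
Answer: -18096/7 ≈ -2585.1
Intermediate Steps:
F(w) = 2*w/7 + w*(2 + w)/7 (F(w) = ((w + (w + 0)*(w - 1*(-2))) + w)/7 = ((w + w*(w + 2)) + w)/7 = ((w + w*(2 + w)) + w)/7 = (2*w + w*(2 + w))/7 = 2*w/7 + w*(2 + w)/7)
Q(M, a) = 42*a + 233*M
-Q(F(-10), n(6/(-15))) = -(42*14 + 233*((⅐)*(-10)*(4 - 10))) = -(588 + 233*((⅐)*(-10)*(-6))) = -(588 + 233*(60/7)) = -(588 + 13980/7) = -1*18096/7 = -18096/7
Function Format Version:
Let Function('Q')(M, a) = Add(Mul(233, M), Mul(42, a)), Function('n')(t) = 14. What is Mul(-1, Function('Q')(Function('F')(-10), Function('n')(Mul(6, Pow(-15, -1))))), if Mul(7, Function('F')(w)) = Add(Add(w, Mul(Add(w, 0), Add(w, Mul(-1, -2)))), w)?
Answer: Rational(-18096, 7) ≈ -2585.1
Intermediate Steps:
Function('F')(w) = Add(Mul(Rational(2, 7), w), Mul(Rational(1, 7), w, Add(2, w))) (Function('F')(w) = Mul(Rational(1, 7), Add(Add(w, Mul(Add(w, 0), Add(w, Mul(-1, -2)))), w)) = Mul(Rational(1, 7), Add(Add(w, Mul(w, Add(w, 2))), w)) = Mul(Rational(1, 7), Add(Add(w, Mul(w, Add(2, w))), w)) = Mul(Rational(1, 7), Add(Mul(2, w), Mul(w, Add(2, w)))) = Add(Mul(Rational(2, 7), w), Mul(Rational(1, 7), w, Add(2, w))))
Function('Q')(M, a) = Add(Mul(42, a), Mul(233, M))
Mul(-1, Function('Q')(Function('F')(-10), Function('n')(Mul(6, Pow(-15, -1))))) = Mul(-1, Add(Mul(42, 14), Mul(233, Mul(Rational(1, 7), -10, Add(4, -10))))) = Mul(-1, Add(588, Mul(233, Mul(Rational(1, 7), -10, -6)))) = Mul(-1, Add(588, Mul(233, Rational(60, 7)))) = Mul(-1, Add(588, Rational(13980, 7))) = Mul(-1, Rational(18096, 7)) = Rational(-18096, 7)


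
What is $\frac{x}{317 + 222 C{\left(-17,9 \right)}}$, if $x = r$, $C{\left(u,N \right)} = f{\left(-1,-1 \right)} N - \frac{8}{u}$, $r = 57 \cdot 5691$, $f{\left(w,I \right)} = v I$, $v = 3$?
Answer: $- \frac{5514579}{94733} \approx -58.212$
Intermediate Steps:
$f{\left(w,I \right)} = 3 I$
$r = 324387$
$C{\left(u,N \right)} = - \frac{8}{u} - 3 N$ ($C{\left(u,N \right)} = 3 \left(-1\right) N - \frac{8}{u} = - 3 N - \frac{8}{u} = - \frac{8}{u} - 3 N$)
$x = 324387$
$\frac{x}{317 + 222 C{\left(-17,9 \right)}} = \frac{324387}{317 + 222 \left(- \frac{8}{-17} - 27\right)} = \frac{324387}{317 + 222 \left(\left(-8\right) \left(- \frac{1}{17}\right) - 27\right)} = \frac{324387}{317 + 222 \left(\frac{8}{17} - 27\right)} = \frac{324387}{317 + 222 \left(- \frac{451}{17}\right)} = \frac{324387}{317 - \frac{100122}{17}} = \frac{324387}{- \frac{94733}{17}} = 324387 \left(- \frac{17}{94733}\right) = - \frac{5514579}{94733}$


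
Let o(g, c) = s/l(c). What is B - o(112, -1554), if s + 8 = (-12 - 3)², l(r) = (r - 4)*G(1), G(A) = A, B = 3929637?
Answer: 6122374663/1558 ≈ 3.9296e+6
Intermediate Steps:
l(r) = -4 + r (l(r) = (r - 4)*1 = (-4 + r)*1 = -4 + r)
s = 217 (s = -8 + (-12 - 3)² = -8 + (-15)² = -8 + 225 = 217)
o(g, c) = 217/(-4 + c)
B - o(112, -1554) = 3929637 - 217/(-4 - 1554) = 3929637 - 217/(-1558) = 3929637 - 217*(-1)/1558 = 3929637 - 1*(-217/1558) = 3929637 + 217/1558 = 6122374663/1558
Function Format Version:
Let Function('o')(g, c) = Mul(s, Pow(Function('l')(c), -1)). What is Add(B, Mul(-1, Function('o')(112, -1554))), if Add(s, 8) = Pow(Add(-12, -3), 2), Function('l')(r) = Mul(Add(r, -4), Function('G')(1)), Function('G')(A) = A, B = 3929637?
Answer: Rational(6122374663, 1558) ≈ 3.9296e+6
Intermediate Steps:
Function('l')(r) = Add(-4, r) (Function('l')(r) = Mul(Add(r, -4), 1) = Mul(Add(-4, r), 1) = Add(-4, r))
s = 217 (s = Add(-8, Pow(Add(-12, -3), 2)) = Add(-8, Pow(-15, 2)) = Add(-8, 225) = 217)
Function('o')(g, c) = Mul(217, Pow(Add(-4, c), -1))
Add(B, Mul(-1, Function('o')(112, -1554))) = Add(3929637, Mul(-1, Mul(217, Pow(Add(-4, -1554), -1)))) = Add(3929637, Mul(-1, Mul(217, Pow(-1558, -1)))) = Add(3929637, Mul(-1, Mul(217, Rational(-1, 1558)))) = Add(3929637, Mul(-1, Rational(-217, 1558))) = Add(3929637, Rational(217, 1558)) = Rational(6122374663, 1558)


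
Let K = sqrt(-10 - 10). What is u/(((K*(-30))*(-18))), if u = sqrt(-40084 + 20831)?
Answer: sqrt(96265)/5400 ≈ 0.057457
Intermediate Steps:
K = 2*I*sqrt(5) (K = sqrt(-20) = 2*I*sqrt(5) ≈ 4.4721*I)
u = I*sqrt(19253) (u = sqrt(-19253) = I*sqrt(19253) ≈ 138.76*I)
u/(((K*(-30))*(-18))) = (I*sqrt(19253))/((((2*I*sqrt(5))*(-30))*(-18))) = (I*sqrt(19253))/((-60*I*sqrt(5)*(-18))) = (I*sqrt(19253))/((1080*I*sqrt(5))) = (I*sqrt(19253))*(-I*sqrt(5)/5400) = sqrt(96265)/5400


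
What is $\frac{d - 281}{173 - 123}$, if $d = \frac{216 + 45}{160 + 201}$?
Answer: $- \frac{10118}{1805} \approx -5.6055$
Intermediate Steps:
$d = \frac{261}{361} \approx 0.72299$
$\frac{d - 281}{173 - 123} = \frac{\frac{261}{361} - 281}{173 - 123} = - \frac{101180}{361 \cdot 50} = \left(- \frac{101180}{361}\right) \frac{1}{50} = - \frac{10118}{1805}$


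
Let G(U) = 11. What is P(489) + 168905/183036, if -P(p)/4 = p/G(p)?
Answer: -356160461/2013396 ≈ -176.90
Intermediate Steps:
P(p) = -4*p/11
P(489) + 168905/183036 = -4/11*489 + 168905/183036 = -1956/11 + 168905*(1/183036) = -1956/11 + 168905/183036 = -356160461/2013396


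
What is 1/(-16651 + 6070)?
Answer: -1/10581 ≈ -9.4509e-5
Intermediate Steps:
1/(-16651 + 6070) = 1/(-10581) = -1/10581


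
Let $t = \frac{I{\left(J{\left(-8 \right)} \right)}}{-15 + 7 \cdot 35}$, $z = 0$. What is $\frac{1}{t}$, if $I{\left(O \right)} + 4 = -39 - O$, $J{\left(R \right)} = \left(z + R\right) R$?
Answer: $- \frac{230}{107} \approx -2.1495$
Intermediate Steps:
$J{\left(R \right)} = R^{2}$ ($J{\left(R \right)} = \left(0 + R\right) R = R R = R^{2}$)
$I{\left(O \right)} = -43 - O$ ($I{\left(O \right)} = -4 - \left(39 + O\right) = -43 - O$)
$t = - \frac{107}{230}$ ($t = \frac{-43 - \left(-8\right)^{2}}{-15 + 7 \cdot 35} = \frac{-43 - 64}{-15 + 245} = \frac{-43 - 64}{230} = \left(-107\right) \frac{1}{230} = - \frac{107}{230} \approx -0.46522$)
$\frac{1}{t} = \frac{1}{- \frac{107}{230}} = - \frac{230}{107}$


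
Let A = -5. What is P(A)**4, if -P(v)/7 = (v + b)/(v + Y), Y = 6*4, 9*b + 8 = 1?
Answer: 17555190016/855036081 ≈ 20.532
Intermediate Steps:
b = -7/9 (b = -8/9 + (1/9)*1 = -8/9 + 1/9 = -7/9 ≈ -0.77778)
Y = 24
P(v) = -7*(-7/9 + v)/(24 + v) (P(v) = -7*(v - 7/9)/(v + 24) = -7*(-7/9 + v)/(24 + v))
P(A)**4 = (7*(7 - 9*(-5))/(9*(24 - 5)))**4 = ((7/9)*(7 + 45)/19)**4 = ((7/9)*(1/19)*52)**4 = (364/171)**4 = 17555190016/855036081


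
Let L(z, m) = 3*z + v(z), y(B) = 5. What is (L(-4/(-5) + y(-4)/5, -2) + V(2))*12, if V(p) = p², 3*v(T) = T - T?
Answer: 564/5 ≈ 112.80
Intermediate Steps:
v(T) = 0 (v(T) = (T - T)/3 = (⅓)*0 = 0)
L(z, m) = 3*z (L(z, m) = 3*z + 0 = 3*z)
(L(-4/(-5) + y(-4)/5, -2) + V(2))*12 = (3*(-4/(-5) + 5/5) + 2²)*12 = (3*(-4*(-⅕) + 5*(⅕)) + 4)*12 = (3*(⅘ + 1) + 4)*12 = (3*(9/5) + 4)*12 = (27/5 + 4)*12 = (47/5)*12 = 564/5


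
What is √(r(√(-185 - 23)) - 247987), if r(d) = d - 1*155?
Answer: √(-248142 + 4*I*√13) ≈ 0.014 + 498.14*I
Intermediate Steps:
r(d) = -155 + d (r(d) = d - 155 = -155 + d)
√(r(√(-185 - 23)) - 247987) = √((-155 + √(-185 - 23)) - 247987) = √((-155 + √(-208)) - 247987) = √((-155 + 4*I*√13) - 247987) = √(-248142 + 4*I*√13)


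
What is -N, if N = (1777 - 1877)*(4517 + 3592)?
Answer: 810900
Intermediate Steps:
N = -810900 (N = -100*8109 = -810900)
-N = -1*(-810900) = 810900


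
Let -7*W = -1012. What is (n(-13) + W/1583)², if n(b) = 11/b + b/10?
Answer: 8761830881521/2075126680900 ≈ 4.2223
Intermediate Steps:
W = 1012/7 (W = -⅐*(-1012) = 1012/7 ≈ 144.57)
n(b) = 11/b + b/10 (n(b) = 11/b + b*(⅒) = 11/b + b/10)
(n(-13) + W/1583)² = ((11/(-13) + (⅒)*(-13)) + (1012/7)/1583)² = ((11*(-1/13) - 13/10) + (1012/7)*(1/1583))² = ((-11/13 - 13/10) + 1012/11081)² = (-279/130 + 1012/11081)² = (-2960039/1440530)² = 8761830881521/2075126680900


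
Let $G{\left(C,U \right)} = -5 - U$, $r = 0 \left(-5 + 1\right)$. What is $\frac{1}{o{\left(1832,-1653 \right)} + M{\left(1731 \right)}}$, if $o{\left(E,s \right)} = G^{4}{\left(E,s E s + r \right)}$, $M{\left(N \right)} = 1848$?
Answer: $\frac{1}{627891649986502953085707729944652696649} \approx 1.5926 \cdot 10^{-39}$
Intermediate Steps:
$r = 0$ ($r = 0 \left(-4\right) = 0$)
$o{\left(E,s \right)} = \left(-5 - E s^{2}\right)^{4}$ ($o{\left(E,s \right)} = \left(-5 - \left(s E s + 0\right)\right)^{4} = \left(-5 - \left(E s s + 0\right)\right)^{4} = \left(-5 - \left(E s^{2} + 0\right)\right)^{4} = \left(-5 - E s^{2}\right)^{4}$)
$\frac{1}{o{\left(1832,-1653 \right)} + M{\left(1731 \right)}} = \frac{1}{\left(5 + 1832 \left(-1653\right)^{2}\right)^{4} + 1848} = \frac{1}{\left(5 + 1832 \cdot 2732409\right)^{4} + 1848} = \frac{1}{\left(5 + 5005773288\right)^{4} + 1848} = \frac{1}{5005773293^{4} + 1848} = \frac{1}{627891649986502953085707729944652694801 + 1848} = \frac{1}{627891649986502953085707729944652696649}$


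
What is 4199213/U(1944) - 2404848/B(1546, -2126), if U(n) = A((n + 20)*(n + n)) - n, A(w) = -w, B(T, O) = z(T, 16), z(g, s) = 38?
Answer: -9184165438871/145121544 ≈ -63286.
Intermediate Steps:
B(T, O) = 38
U(n) = -n - 2*n*(20 + n) (U(n) = -(n + 20)*(n + n) - n = -(20 + n)*2*n - n = -2*n*(20 + n) - n = -n - 2*n*(20 + n))
4199213/U(1944) - 2404848/B(1546, -2126) = 4199213/((1944*(-41 - 2*1944))) - 2404848/38 = 4199213/((1944*(-41 - 3888))) - 2404848*1/38 = 4199213/((1944*(-3929))) - 1202424/19 = 4199213/(-7637976) - 1202424/19 = 4199213*(-1/7637976) - 1202424/19 = -4199213/7637976 - 1202424/19 = -9184165438871/145121544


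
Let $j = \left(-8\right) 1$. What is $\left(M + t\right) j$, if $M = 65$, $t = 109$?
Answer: $-1392$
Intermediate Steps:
$j = -8$
$\left(M + t\right) j = \left(65 + 109\right) \left(-8\right) = 174 \left(-8\right) = -1392$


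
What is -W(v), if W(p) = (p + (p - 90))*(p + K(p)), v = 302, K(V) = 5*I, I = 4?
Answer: -165508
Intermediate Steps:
K(V) = 20 (K(V) = 5*4 = 20)
W(p) = (-90 + 2*p)*(20 + p) (W(p) = (p + (p - 90))*(p + 20) = (p + (-90 + p))*(20 + p) = (-90 + 2*p)*(20 + p))
-W(v) = -(-1800 - 50*302 + 2*302²) = -(-1800 - 15100 + 2*91204) = -(-1800 - 15100 + 182408) = -1*165508 = -165508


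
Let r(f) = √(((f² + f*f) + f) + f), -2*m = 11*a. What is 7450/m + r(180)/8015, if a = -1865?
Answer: 2980/4103 + 6*√1810/8015 ≈ 0.75815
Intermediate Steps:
m = 20515/2 (m = -11*(-1865)/2 = -½*(-20515) = 20515/2 ≈ 10258.)
r(f) = √(2*f + 2*f²) (r(f) = √(((f² + f²) + f) + f) = √((2*f² + f) + f) = √((f + 2*f²) + f) = √(2*f + 2*f²))
7450/m + r(180)/8015 = 7450/(20515/2) + (√2*√(180*(1 + 180)))/8015 = 7450*(2/20515) + (√2*√(180*181))*(1/8015) = 2980/4103 + (√2*√32580)*(1/8015) = 2980/4103 + (√2*(6*√905))*(1/8015) = 2980/4103 + (6*√1810)*(1/8015) = 2980/4103 + 6*√1810/8015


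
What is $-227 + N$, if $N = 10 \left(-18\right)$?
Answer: $-407$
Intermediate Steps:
$N = -180$
$-227 + N = -227 - 180 = -407$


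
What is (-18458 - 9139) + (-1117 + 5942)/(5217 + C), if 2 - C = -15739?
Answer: -578373101/20958 ≈ -27597.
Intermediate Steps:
C = 15741 (C = 2 - 1*(-15739) = 2 + 15739 = 15741)
(-18458 - 9139) + (-1117 + 5942)/(5217 + C) = (-18458 - 9139) + (-1117 + 5942)/(5217 + 15741) = -27597 + 4825/20958 = -578373101/20958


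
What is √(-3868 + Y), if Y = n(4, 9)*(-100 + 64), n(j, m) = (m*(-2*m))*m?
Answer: 2*√12155 ≈ 220.50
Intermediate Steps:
n(j, m) = -2*m³ (n(j, m) = (-2*m²)*m = -2*m³)
Y = 52488 (Y = (-2*9³)*(-100 + 64) = -2*729*(-36) = -1458*(-36) = 52488)
√(-3868 + Y) = √(-3868 + 52488) = √48620 = 2*√12155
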